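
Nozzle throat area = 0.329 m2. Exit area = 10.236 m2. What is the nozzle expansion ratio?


AR = 10.236 / 0.329 = 31.1

31.1


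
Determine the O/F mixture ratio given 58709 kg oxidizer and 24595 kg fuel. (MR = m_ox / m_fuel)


MR = 58709 / 24595 = 2.39

2.39


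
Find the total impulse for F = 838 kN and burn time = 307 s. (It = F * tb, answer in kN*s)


It = 838 * 307 = 257266 kN*s

257266 kN*s


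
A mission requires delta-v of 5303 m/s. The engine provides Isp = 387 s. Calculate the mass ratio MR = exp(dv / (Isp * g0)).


Ve = 387 * 9.81 = 3796.47 m/s
MR = exp(5303 / 3796.47) = 4.042

4.042


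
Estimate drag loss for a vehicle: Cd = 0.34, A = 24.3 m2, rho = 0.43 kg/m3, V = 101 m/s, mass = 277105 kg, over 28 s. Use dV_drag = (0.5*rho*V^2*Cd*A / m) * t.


D = 0.5 * 0.43 * 101^2 * 0.34 * 24.3 = 18120.34 N
a = 18120.34 / 277105 = 0.0654 m/s2
dV = 0.0654 * 28 = 1.8 m/s

1.8 m/s


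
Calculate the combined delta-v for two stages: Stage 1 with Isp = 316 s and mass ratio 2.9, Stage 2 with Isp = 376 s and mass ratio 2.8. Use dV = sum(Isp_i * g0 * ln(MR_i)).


dV1 = 316 * 9.81 * ln(2.9) = 3300.6 m/s
dV2 = 376 * 9.81 * ln(2.8) = 3797.8 m/s
Total dV = 3300.6 + 3797.8 = 7098.4 m/s ~ 7098 m/s

7098 m/s


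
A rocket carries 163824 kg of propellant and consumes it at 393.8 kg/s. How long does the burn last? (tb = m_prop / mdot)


tb = 163824 / 393.8 = 416.0 s

416.0 s


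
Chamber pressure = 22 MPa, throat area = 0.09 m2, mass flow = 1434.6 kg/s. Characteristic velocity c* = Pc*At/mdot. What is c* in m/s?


c* = 22e6 * 0.09 / 1434.6 = 1380 m/s

1380 m/s


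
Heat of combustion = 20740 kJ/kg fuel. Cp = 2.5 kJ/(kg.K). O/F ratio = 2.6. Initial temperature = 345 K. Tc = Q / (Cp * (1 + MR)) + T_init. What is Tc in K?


Tc = 20740 / (2.5 * (1 + 2.6)) + 345 = 2649 K

2649 K


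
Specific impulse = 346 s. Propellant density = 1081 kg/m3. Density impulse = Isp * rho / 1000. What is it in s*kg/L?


rho*Isp = 346 * 1081 / 1000 = 374 s*kg/L

374 s*kg/L


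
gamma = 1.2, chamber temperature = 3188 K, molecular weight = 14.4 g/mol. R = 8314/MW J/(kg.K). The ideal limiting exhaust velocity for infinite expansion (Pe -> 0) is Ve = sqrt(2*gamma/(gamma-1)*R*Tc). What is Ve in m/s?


R = 8314 / 14.4 = 577.36 J/(kg.K)
Ve = sqrt(2 * 1.2 / (1.2 - 1) * 577.36 * 3188) = 4700 m/s

4700 m/s


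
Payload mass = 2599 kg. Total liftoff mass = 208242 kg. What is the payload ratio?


PR = 2599 / 208242 = 0.0125

0.0125


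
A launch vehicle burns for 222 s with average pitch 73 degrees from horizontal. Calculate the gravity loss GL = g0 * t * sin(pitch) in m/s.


GL = 9.81 * 222 * sin(73 deg) = 2083 m/s

2083 m/s


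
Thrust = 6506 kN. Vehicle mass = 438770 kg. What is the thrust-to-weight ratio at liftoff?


TWR = 6506000 / (438770 * 9.81) = 1.51

1.51


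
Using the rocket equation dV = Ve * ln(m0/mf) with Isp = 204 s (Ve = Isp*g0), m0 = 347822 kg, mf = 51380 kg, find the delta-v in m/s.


Ve = 204 * 9.81 = 2001.24 m/s
dV = 2001.24 * ln(347822/51380) = 3827 m/s

3827 m/s


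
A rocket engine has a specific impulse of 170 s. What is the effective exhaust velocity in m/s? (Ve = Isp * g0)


Ve = Isp * g0 = 170 * 9.81 = 1667.7 m/s

1667.7 m/s


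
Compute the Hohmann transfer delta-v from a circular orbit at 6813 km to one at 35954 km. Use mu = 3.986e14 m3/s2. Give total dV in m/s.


V1 = sqrt(mu/r1) = 7648.91 m/s
dV1 = V1*(sqrt(2*r2/(r1+r2)) - 1) = 2269.31 m/s
V2 = sqrt(mu/r2) = 3329.62 m/s
dV2 = V2*(1 - sqrt(2*r1/(r1+r2))) = 1450.2 m/s
Total dV = 3720 m/s

3720 m/s


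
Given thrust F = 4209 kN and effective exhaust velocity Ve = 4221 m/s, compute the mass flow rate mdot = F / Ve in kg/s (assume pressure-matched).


mdot = F / Ve = 4209000 / 4221 = 997.2 kg/s

997.2 kg/s


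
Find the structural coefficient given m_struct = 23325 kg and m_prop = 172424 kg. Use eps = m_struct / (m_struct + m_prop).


eps = 23325 / (23325 + 172424) = 0.1192

0.1192


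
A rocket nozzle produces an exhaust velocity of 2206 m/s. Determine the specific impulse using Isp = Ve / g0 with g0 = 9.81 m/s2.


Isp = Ve / g0 = 2206 / 9.81 = 224.9 s

224.9 s


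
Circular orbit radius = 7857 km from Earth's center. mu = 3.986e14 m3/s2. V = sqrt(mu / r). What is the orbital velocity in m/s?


V = sqrt(3.986e14 / 7857000) = 7123 m/s

7123 m/s


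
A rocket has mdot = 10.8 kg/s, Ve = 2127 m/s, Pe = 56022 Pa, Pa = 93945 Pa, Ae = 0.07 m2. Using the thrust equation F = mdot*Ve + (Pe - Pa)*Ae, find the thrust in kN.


F = 10.8 * 2127 + (56022 - 93945) * 0.07 = 20317.0 N = 20.3 kN

20.3 kN


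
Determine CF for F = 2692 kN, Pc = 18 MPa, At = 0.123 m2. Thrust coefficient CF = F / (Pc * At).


CF = 2692000 / (18e6 * 0.123) = 1.22

1.22


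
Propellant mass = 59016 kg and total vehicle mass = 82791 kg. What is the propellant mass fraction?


PMF = 59016 / 82791 = 0.713

0.713


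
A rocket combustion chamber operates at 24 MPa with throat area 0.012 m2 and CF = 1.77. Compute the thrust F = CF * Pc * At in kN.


F = 1.77 * 24e6 * 0.012 = 509760.0 N = 509.8 kN

509.8 kN


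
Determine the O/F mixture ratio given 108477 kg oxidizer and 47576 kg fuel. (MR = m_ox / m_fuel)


MR = 108477 / 47576 = 2.28

2.28


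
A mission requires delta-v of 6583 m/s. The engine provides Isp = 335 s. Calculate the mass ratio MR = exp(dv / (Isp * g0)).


Ve = 335 * 9.81 = 3286.35 m/s
MR = exp(6583 / 3286.35) = 7.412

7.412


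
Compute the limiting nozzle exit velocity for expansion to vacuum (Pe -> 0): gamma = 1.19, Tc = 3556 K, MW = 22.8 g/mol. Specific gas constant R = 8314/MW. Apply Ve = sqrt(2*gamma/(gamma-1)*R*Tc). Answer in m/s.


R = 8314 / 22.8 = 364.65 J/(kg.K)
Ve = sqrt(2 * 1.19 / (1.19 - 1) * 364.65 * 3556) = 4030 m/s

4030 m/s


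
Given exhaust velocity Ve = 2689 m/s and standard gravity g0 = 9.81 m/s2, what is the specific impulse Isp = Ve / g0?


Isp = Ve / g0 = 2689 / 9.81 = 274.1 s

274.1 s


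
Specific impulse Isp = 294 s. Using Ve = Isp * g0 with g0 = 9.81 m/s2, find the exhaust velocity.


Ve = Isp * g0 = 294 * 9.81 = 2884.1 m/s

2884.1 m/s


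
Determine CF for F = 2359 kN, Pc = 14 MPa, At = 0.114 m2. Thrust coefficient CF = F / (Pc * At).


CF = 2359000 / (14e6 * 0.114) = 1.48

1.48


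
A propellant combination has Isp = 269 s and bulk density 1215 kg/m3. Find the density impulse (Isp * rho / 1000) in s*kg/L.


rho*Isp = 269 * 1215 / 1000 = 327 s*kg/L

327 s*kg/L


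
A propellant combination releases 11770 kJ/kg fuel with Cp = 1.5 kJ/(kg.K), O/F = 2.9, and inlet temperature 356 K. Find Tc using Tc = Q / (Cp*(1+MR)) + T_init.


Tc = 11770 / (1.5 * (1 + 2.9)) + 356 = 2368 K

2368 K


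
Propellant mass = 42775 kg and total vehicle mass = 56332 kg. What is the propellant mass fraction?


PMF = 42775 / 56332 = 0.759

0.759


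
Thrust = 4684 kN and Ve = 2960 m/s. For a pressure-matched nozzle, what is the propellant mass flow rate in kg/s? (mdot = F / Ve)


mdot = F / Ve = 4684000 / 2960 = 1582.4 kg/s

1582.4 kg/s


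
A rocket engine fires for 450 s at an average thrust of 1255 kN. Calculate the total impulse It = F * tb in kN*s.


It = 1255 * 450 = 564750 kN*s

564750 kN*s


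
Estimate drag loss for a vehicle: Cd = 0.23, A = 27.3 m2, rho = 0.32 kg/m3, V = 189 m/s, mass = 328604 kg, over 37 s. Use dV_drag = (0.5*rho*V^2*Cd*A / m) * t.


D = 0.5 * 0.32 * 189^2 * 0.23 * 27.3 = 35886.75 N
a = 35886.75 / 328604 = 0.1092 m/s2
dV = 0.1092 * 37 = 4.0 m/s

4.0 m/s


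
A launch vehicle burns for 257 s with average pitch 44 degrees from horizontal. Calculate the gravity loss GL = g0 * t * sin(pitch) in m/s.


GL = 9.81 * 257 * sin(44 deg) = 1751 m/s

1751 m/s


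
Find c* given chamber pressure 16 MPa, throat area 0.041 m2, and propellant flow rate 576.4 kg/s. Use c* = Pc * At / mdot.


c* = 16e6 * 0.041 / 576.4 = 1138 m/s

1138 m/s


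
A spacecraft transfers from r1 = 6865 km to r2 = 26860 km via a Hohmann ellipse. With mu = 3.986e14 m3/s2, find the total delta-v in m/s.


V1 = sqrt(mu/r1) = 7619.88 m/s
dV1 = V1*(sqrt(2*r2/(r1+r2)) - 1) = 1997.13 m/s
V2 = sqrt(mu/r2) = 3852.26 m/s
dV2 = V2*(1 - sqrt(2*r1/(r1+r2))) = 1394.3 m/s
Total dV = 3391 m/s

3391 m/s


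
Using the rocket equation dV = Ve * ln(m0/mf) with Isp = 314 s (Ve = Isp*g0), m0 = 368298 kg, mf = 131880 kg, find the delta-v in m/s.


Ve = 314 * 9.81 = 3080.34 m/s
dV = 3080.34 * ln(368298/131880) = 3164 m/s

3164 m/s


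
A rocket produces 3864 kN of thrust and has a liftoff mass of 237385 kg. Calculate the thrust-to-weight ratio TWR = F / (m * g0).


TWR = 3864000 / (237385 * 9.81) = 1.66

1.66


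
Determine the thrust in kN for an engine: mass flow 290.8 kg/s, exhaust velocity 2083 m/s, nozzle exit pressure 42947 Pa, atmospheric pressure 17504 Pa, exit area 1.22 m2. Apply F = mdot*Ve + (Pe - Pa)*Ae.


F = 290.8 * 2083 + (42947 - 17504) * 1.22 = 636777.0 N = 636.8 kN

636.8 kN


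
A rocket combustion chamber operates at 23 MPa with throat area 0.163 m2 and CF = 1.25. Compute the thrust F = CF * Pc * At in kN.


F = 1.25 * 23e6 * 0.163 = 4.6862e+06 N = 4686.2 kN

4686.2 kN


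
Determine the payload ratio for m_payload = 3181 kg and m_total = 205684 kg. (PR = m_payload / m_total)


PR = 3181 / 205684 = 0.0155

0.0155


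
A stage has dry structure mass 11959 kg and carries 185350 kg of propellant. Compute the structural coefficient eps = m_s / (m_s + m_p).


eps = 11959 / (11959 + 185350) = 0.0606

0.0606


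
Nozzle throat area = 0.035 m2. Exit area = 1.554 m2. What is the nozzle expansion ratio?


AR = 1.554 / 0.035 = 44.4

44.4


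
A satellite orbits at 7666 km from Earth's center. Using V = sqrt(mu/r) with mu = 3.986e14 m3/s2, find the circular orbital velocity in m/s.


V = sqrt(3.986e14 / 7666000) = 7211 m/s

7211 m/s


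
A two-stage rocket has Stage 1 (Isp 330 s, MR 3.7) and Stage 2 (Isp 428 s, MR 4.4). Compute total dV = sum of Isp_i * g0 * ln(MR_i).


dV1 = 330 * 9.81 * ln(3.7) = 4235.5 m/s
dV2 = 428 * 9.81 * ln(4.4) = 6220.8 m/s
Total dV = 4235.5 + 6220.8 = 10456.3 m/s ~ 10456 m/s

10456 m/s


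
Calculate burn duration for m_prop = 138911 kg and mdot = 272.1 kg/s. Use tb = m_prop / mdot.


tb = 138911 / 272.1 = 510.5 s

510.5 s


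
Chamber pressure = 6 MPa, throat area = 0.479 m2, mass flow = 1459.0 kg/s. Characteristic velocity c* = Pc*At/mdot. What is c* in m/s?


c* = 6e6 * 0.479 / 1459.0 = 1970 m/s

1970 m/s


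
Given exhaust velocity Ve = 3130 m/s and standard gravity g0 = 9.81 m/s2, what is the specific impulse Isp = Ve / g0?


Isp = Ve / g0 = 3130 / 9.81 = 319.1 s

319.1 s


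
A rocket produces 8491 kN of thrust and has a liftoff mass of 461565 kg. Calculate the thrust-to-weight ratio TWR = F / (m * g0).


TWR = 8491000 / (461565 * 9.81) = 1.88

1.88


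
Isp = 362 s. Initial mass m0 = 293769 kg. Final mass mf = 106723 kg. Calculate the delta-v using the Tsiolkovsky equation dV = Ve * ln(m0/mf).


Ve = 362 * 9.81 = 3551.22 m/s
dV = 3551.22 * ln(293769/106723) = 3596 m/s

3596 m/s


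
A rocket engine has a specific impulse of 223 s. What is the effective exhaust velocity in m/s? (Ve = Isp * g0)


Ve = Isp * g0 = 223 * 9.81 = 2187.6 m/s

2187.6 m/s


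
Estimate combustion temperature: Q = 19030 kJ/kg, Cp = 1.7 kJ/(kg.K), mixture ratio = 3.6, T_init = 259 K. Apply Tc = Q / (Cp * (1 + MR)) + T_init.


Tc = 19030 / (1.7 * (1 + 3.6)) + 259 = 2693 K

2693 K


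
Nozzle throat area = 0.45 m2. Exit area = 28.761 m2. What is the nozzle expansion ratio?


AR = 28.761 / 0.45 = 63.9

63.9


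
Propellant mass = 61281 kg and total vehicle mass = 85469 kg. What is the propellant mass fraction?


PMF = 61281 / 85469 = 0.717

0.717


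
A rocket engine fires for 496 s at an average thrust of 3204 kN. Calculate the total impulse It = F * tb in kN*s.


It = 3204 * 496 = 1589184 kN*s

1589184 kN*s


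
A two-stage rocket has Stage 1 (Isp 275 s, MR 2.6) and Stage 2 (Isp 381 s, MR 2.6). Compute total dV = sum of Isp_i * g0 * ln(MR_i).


dV1 = 275 * 9.81 * ln(2.6) = 2577.7 m/s
dV2 = 381 * 9.81 * ln(2.6) = 3571.3 m/s
Total dV = 2577.7 + 3571.3 = 6149.0 m/s ~ 6149 m/s

6149 m/s


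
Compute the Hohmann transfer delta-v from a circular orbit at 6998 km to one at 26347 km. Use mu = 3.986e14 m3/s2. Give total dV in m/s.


V1 = sqrt(mu/r1) = 7547.13 m/s
dV1 = V1*(sqrt(2*r2/(r1+r2)) - 1) = 1940.27 m/s
V2 = sqrt(mu/r2) = 3889.58 m/s
dV2 = V2*(1 - sqrt(2*r1/(r1+r2))) = 1369.65 m/s
Total dV = 3310 m/s

3310 m/s


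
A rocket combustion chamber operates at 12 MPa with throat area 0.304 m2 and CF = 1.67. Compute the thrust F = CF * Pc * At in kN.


F = 1.67 * 12e6 * 0.304 = 6.0922e+06 N = 6092.2 kN

6092.2 kN


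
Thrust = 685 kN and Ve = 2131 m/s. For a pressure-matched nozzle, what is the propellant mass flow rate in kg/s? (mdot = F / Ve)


mdot = F / Ve = 685000 / 2131 = 321.4 kg/s

321.4 kg/s


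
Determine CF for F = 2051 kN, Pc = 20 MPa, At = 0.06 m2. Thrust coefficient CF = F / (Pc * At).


CF = 2051000 / (20e6 * 0.06) = 1.71

1.71


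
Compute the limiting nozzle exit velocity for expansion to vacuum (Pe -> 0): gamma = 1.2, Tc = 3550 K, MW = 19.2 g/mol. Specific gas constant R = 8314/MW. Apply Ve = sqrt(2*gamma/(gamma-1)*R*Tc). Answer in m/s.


R = 8314 / 19.2 = 433.02 J/(kg.K)
Ve = sqrt(2 * 1.2 / (1.2 - 1) * 433.02 * 3550) = 4295 m/s

4295 m/s


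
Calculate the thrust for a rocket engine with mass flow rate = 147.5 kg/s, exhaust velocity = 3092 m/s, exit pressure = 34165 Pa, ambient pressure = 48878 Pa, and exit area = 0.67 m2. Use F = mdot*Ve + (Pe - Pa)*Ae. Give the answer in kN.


F = 147.5 * 3092 + (34165 - 48878) * 0.67 = 446212.0 N = 446.2 kN

446.2 kN


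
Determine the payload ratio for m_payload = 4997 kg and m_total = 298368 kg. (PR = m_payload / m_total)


PR = 4997 / 298368 = 0.0167

0.0167


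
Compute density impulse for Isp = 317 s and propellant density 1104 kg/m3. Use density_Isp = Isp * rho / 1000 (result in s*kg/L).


rho*Isp = 317 * 1104 / 1000 = 350 s*kg/L

350 s*kg/L


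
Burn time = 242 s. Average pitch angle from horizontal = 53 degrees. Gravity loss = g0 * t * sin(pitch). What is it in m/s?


GL = 9.81 * 242 * sin(53 deg) = 1896 m/s

1896 m/s


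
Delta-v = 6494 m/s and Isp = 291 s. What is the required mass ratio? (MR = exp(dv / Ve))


Ve = 291 * 9.81 = 2854.71 m/s
MR = exp(6494 / 2854.71) = 9.726

9.726


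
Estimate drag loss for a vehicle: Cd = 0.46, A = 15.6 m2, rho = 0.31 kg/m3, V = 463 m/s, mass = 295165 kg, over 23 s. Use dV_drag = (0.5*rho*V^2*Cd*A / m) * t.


D = 0.5 * 0.31 * 463^2 * 0.46 * 15.6 = 238438.35 N
a = 238438.35 / 295165 = 0.8078 m/s2
dV = 0.8078 * 23 = 18.6 m/s

18.6 m/s


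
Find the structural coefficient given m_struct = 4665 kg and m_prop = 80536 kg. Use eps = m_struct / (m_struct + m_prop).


eps = 4665 / (4665 + 80536) = 0.0548

0.0548


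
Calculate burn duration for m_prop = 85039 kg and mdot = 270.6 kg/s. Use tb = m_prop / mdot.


tb = 85039 / 270.6 = 314.3 s

314.3 s


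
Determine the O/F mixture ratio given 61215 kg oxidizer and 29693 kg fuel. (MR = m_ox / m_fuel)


MR = 61215 / 29693 = 2.06

2.06


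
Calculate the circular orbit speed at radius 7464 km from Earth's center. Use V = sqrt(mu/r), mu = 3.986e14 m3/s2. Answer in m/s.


V = sqrt(3.986e14 / 7464000) = 7308 m/s

7308 m/s


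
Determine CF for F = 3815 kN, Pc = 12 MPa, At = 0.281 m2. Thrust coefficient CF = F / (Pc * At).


CF = 3815000 / (12e6 * 0.281) = 1.13

1.13


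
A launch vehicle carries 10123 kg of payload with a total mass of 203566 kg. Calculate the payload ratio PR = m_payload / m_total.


PR = 10123 / 203566 = 0.0497

0.0497


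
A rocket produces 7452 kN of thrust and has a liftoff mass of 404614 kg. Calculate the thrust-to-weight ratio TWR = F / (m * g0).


TWR = 7452000 / (404614 * 9.81) = 1.88

1.88


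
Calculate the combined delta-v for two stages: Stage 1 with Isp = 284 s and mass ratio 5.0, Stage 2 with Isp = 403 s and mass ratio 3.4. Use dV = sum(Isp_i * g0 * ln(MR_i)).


dV1 = 284 * 9.81 * ln(5.0) = 4484.0 m/s
dV2 = 403 * 9.81 * ln(3.4) = 4838.1 m/s
Total dV = 4484.0 + 4838.1 = 9322.1 m/s ~ 9322 m/s

9322 m/s


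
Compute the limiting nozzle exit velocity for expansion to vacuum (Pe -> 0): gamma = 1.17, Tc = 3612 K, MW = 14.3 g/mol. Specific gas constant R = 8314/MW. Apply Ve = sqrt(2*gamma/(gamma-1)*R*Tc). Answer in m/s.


R = 8314 / 14.3 = 581.4 J/(kg.K)
Ve = sqrt(2 * 1.17 / (1.17 - 1) * 581.4 * 3612) = 5376 m/s

5376 m/s


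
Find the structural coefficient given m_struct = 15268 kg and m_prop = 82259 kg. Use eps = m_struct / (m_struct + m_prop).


eps = 15268 / (15268 + 82259) = 0.1566

0.1566


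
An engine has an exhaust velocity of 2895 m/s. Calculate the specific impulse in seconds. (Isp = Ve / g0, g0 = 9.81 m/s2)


Isp = Ve / g0 = 2895 / 9.81 = 295.1 s

295.1 s


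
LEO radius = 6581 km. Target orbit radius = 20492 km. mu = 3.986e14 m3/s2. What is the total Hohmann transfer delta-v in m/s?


V1 = sqrt(mu/r1) = 7782.56 m/s
dV1 = V1*(sqrt(2*r2/(r1+r2)) - 1) = 1792.94 m/s
V2 = sqrt(mu/r2) = 4410.38 m/s
dV2 = V2*(1 - sqrt(2*r1/(r1+r2))) = 1335.21 m/s
Total dV = 3128 m/s

3128 m/s


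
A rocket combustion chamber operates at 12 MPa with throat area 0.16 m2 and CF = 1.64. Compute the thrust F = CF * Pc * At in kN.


F = 1.64 * 12e6 * 0.16 = 3.1488e+06 N = 3148.8 kN

3148.8 kN


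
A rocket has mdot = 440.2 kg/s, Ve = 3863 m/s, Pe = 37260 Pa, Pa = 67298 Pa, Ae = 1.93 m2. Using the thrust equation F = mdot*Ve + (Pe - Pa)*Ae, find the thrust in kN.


F = 440.2 * 3863 + (37260 - 67298) * 1.93 = 1.6425e+06 N = 1642.5 kN

1642.5 kN


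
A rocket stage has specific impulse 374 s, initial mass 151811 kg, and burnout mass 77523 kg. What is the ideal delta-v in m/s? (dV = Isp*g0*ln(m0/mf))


Ve = 374 * 9.81 = 3668.94 m/s
dV = 3668.94 * ln(151811/77523) = 2466 m/s

2466 m/s


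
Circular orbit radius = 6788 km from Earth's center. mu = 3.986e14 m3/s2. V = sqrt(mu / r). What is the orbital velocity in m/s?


V = sqrt(3.986e14 / 6788000) = 7663 m/s

7663 m/s


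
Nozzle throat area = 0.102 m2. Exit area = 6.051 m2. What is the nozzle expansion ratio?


AR = 6.051 / 0.102 = 59.3

59.3


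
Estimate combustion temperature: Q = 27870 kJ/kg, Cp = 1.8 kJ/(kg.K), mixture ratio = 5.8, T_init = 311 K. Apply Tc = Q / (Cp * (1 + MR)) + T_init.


Tc = 27870 / (1.8 * (1 + 5.8)) + 311 = 2588 K

2588 K


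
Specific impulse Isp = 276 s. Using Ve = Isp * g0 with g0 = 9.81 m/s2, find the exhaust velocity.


Ve = Isp * g0 = 276 * 9.81 = 2707.6 m/s

2707.6 m/s


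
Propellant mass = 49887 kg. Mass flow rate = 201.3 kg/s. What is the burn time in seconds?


tb = 49887 / 201.3 = 247.8 s

247.8 s


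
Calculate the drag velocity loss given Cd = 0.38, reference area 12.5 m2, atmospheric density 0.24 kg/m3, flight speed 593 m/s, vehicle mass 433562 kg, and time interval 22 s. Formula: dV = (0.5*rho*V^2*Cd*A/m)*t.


D = 0.5 * 0.24 * 593^2 * 0.38 * 12.5 = 200439.93 N
a = 200439.93 / 433562 = 0.4623 m/s2
dV = 0.4623 * 22 = 10.2 m/s

10.2 m/s


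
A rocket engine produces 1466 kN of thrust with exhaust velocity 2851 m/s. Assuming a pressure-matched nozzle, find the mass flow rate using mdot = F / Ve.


mdot = F / Ve = 1466000 / 2851 = 514.2 kg/s

514.2 kg/s


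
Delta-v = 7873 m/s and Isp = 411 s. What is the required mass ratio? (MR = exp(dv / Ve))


Ve = 411 * 9.81 = 4031.91 m/s
MR = exp(7873 / 4031.91) = 7.047

7.047


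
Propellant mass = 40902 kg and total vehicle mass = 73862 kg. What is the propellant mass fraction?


PMF = 40902 / 73862 = 0.554

0.554


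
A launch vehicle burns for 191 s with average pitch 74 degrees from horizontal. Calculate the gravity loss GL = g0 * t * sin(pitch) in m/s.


GL = 9.81 * 191 * sin(74 deg) = 1801 m/s

1801 m/s


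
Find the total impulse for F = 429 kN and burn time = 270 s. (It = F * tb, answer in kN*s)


It = 429 * 270 = 115830 kN*s

115830 kN*s


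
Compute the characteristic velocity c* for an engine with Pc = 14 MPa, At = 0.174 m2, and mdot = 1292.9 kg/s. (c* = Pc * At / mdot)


c* = 14e6 * 0.174 / 1292.9 = 1884 m/s

1884 m/s


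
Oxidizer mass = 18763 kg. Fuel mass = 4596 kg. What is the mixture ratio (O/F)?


MR = 18763 / 4596 = 4.08

4.08


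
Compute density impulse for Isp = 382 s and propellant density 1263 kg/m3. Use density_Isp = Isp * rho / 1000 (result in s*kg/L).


rho*Isp = 382 * 1263 / 1000 = 482 s*kg/L

482 s*kg/L


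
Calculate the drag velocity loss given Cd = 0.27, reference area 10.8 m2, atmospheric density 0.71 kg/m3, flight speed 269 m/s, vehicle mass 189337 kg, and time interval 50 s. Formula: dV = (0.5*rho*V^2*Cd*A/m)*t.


D = 0.5 * 0.71 * 269^2 * 0.27 * 10.8 = 74906.66 N
a = 74906.66 / 189337 = 0.3956 m/s2
dV = 0.3956 * 50 = 19.8 m/s

19.8 m/s


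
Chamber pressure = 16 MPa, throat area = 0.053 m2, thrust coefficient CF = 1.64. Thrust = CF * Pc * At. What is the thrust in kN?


F = 1.64 * 16e6 * 0.053 = 1.3907e+06 N = 1390.7 kN

1390.7 kN


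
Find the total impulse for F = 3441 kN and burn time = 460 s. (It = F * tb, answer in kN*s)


It = 3441 * 460 = 1582860 kN*s

1582860 kN*s


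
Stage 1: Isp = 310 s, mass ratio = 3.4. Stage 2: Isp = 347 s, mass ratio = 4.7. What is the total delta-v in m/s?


dV1 = 310 * 9.81 * ln(3.4) = 3721.6 m/s
dV2 = 347 * 9.81 * ln(4.7) = 5268.0 m/s
Total dV = 3721.6 + 5268.0 = 8989.6 m/s ~ 8990 m/s

8990 m/s


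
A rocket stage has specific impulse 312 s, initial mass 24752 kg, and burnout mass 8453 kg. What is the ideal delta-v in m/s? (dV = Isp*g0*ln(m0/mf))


Ve = 312 * 9.81 = 3060.72 m/s
dV = 3060.72 * ln(24752/8453) = 3288 m/s

3288 m/s


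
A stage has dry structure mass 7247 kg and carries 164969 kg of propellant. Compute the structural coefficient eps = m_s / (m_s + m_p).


eps = 7247 / (7247 + 164969) = 0.0421

0.0421


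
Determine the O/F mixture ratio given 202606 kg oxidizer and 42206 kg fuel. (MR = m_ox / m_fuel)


MR = 202606 / 42206 = 4.8

4.8


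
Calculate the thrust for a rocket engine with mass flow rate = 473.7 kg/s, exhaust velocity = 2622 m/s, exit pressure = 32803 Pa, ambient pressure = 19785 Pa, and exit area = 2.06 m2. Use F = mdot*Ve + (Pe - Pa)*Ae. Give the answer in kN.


F = 473.7 * 2622 + (32803 - 19785) * 2.06 = 1.2689e+06 N = 1268.9 kN

1268.9 kN


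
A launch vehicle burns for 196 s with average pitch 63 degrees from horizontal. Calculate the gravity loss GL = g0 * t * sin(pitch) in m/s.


GL = 9.81 * 196 * sin(63 deg) = 1713 m/s

1713 m/s


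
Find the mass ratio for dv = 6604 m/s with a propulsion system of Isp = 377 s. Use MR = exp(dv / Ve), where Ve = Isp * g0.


Ve = 377 * 9.81 = 3698.37 m/s
MR = exp(6604 / 3698.37) = 5.963

5.963


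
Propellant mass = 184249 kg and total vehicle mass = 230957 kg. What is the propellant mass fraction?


PMF = 184249 / 230957 = 0.798

0.798


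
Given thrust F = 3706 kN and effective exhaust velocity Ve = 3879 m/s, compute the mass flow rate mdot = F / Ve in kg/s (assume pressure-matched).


mdot = F / Ve = 3706000 / 3879 = 955.4 kg/s

955.4 kg/s


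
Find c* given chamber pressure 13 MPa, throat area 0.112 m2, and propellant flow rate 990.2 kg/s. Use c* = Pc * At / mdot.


c* = 13e6 * 0.112 / 990.2 = 1470 m/s

1470 m/s


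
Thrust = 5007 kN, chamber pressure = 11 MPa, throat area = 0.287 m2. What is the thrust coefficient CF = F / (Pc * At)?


CF = 5007000 / (11e6 * 0.287) = 1.59

1.59


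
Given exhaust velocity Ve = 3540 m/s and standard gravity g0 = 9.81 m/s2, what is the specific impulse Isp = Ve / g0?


Isp = Ve / g0 = 3540 / 9.81 = 360.9 s

360.9 s


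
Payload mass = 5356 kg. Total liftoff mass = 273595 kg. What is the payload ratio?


PR = 5356 / 273595 = 0.0196

0.0196


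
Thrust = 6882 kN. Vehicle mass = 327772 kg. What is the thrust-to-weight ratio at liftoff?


TWR = 6882000 / (327772 * 9.81) = 2.14

2.14


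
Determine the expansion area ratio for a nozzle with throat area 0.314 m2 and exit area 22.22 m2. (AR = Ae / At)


AR = 22.22 / 0.314 = 70.8

70.8


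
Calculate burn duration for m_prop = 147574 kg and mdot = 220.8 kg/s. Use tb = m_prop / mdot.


tb = 147574 / 220.8 = 668.4 s

668.4 s


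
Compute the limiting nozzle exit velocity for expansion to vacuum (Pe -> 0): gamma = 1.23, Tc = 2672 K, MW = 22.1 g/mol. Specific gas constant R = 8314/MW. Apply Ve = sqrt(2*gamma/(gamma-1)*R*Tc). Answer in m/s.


R = 8314 / 22.1 = 376.2 J/(kg.K)
Ve = sqrt(2 * 1.23 / (1.23 - 1) * 376.2 * 2672) = 3279 m/s

3279 m/s


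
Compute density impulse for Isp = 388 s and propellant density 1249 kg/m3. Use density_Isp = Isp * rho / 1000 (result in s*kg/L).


rho*Isp = 388 * 1249 / 1000 = 485 s*kg/L

485 s*kg/L


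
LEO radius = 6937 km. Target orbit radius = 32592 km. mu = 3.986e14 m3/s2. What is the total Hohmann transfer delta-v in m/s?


V1 = sqrt(mu/r1) = 7580.24 m/s
dV1 = V1*(sqrt(2*r2/(r1+r2)) - 1) = 2153.85 m/s
V2 = sqrt(mu/r2) = 3497.14 m/s
dV2 = V2*(1 - sqrt(2*r1/(r1+r2))) = 1425.3 m/s
Total dV = 3579 m/s

3579 m/s


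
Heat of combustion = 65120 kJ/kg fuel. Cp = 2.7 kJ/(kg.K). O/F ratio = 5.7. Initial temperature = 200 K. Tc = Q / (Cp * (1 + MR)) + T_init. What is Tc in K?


Tc = 65120 / (2.7 * (1 + 5.7)) + 200 = 3800 K

3800 K


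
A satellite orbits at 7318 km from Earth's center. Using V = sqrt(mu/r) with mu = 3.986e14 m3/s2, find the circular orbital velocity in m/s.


V = sqrt(3.986e14 / 7318000) = 7380 m/s

7380 m/s


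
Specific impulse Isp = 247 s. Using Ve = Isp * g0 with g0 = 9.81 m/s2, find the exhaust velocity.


Ve = Isp * g0 = 247 * 9.81 = 2423.1 m/s

2423.1 m/s


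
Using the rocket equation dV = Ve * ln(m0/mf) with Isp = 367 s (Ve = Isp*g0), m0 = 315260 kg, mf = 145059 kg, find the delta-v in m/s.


Ve = 367 * 9.81 = 3600.27 m/s
dV = 3600.27 * ln(315260/145059) = 2795 m/s

2795 m/s


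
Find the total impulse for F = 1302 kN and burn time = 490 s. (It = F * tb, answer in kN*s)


It = 1302 * 490 = 637980 kN*s

637980 kN*s


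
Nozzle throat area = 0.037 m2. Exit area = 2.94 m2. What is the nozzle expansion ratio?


AR = 2.94 / 0.037 = 79.5

79.5


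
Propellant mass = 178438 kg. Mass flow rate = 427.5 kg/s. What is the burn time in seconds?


tb = 178438 / 427.5 = 417.4 s

417.4 s


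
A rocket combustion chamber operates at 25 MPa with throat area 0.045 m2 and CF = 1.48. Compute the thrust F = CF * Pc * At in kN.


F = 1.48 * 25e6 * 0.045 = 1.6650e+06 N = 1665.0 kN

1665.0 kN


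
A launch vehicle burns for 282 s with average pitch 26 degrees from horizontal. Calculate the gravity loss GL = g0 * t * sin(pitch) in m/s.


GL = 9.81 * 282 * sin(26 deg) = 1213 m/s

1213 m/s


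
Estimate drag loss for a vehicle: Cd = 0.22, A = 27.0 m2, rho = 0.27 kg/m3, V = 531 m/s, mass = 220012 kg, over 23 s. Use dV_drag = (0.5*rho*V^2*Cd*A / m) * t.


D = 0.5 * 0.27 * 531^2 * 0.22 * 27.0 = 226104.53 N
a = 226104.53 / 220012 = 1.0277 m/s2
dV = 1.0277 * 23 = 23.6 m/s

23.6 m/s


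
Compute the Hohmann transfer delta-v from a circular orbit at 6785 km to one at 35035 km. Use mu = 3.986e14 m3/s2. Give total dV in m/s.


V1 = sqrt(mu/r1) = 7664.67 m/s
dV1 = V1*(sqrt(2*r2/(r1+r2)) - 1) = 2256.61 m/s
V2 = sqrt(mu/r2) = 3373.01 m/s
dV2 = V2*(1 - sqrt(2*r1/(r1+r2))) = 1451.62 m/s
Total dV = 3708 m/s

3708 m/s


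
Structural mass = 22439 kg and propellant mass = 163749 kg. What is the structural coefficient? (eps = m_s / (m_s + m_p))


eps = 22439 / (22439 + 163749) = 0.1205

0.1205


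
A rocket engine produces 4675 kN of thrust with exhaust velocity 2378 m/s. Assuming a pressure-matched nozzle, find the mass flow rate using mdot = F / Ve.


mdot = F / Ve = 4675000 / 2378 = 1965.9 kg/s

1965.9 kg/s


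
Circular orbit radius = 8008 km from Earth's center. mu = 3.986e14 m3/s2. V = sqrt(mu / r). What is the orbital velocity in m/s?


V = sqrt(3.986e14 / 8008000) = 7055 m/s

7055 m/s


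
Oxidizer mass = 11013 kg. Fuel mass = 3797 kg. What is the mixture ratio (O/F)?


MR = 11013 / 3797 = 2.9

2.9


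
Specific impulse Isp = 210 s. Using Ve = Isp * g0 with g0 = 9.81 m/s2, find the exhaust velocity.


Ve = Isp * g0 = 210 * 9.81 = 2060.1 m/s

2060.1 m/s


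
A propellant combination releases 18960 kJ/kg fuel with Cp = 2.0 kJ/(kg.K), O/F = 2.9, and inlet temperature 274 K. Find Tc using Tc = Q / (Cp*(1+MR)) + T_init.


Tc = 18960 / (2.0 * (1 + 2.9)) + 274 = 2705 K

2705 K


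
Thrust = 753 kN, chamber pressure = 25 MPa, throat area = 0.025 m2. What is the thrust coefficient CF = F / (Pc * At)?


CF = 753000 / (25e6 * 0.025) = 1.2

1.2


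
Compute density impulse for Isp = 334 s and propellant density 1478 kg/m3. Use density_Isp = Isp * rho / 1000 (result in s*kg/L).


rho*Isp = 334 * 1478 / 1000 = 494 s*kg/L

494 s*kg/L


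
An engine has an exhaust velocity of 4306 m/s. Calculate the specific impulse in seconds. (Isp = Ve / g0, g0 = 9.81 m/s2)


Isp = Ve / g0 = 4306 / 9.81 = 438.9 s

438.9 s


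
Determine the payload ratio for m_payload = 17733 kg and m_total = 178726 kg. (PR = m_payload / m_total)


PR = 17733 / 178726 = 0.0992

0.0992


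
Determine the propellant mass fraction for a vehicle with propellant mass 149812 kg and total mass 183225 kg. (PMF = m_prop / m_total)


PMF = 149812 / 183225 = 0.818

0.818


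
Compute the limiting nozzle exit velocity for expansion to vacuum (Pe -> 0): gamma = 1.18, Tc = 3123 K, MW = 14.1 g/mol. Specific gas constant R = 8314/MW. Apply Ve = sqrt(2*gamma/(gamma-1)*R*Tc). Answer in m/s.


R = 8314 / 14.1 = 589.65 J/(kg.K)
Ve = sqrt(2 * 1.18 / (1.18 - 1) * 589.65 * 3123) = 4914 m/s

4914 m/s


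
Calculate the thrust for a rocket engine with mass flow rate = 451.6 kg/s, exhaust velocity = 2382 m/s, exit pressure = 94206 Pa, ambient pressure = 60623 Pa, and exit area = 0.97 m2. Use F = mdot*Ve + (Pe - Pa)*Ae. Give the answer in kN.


F = 451.6 * 2382 + (94206 - 60623) * 0.97 = 1.1083e+06 N = 1108.3 kN

1108.3 kN


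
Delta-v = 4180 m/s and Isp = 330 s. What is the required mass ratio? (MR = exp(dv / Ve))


Ve = 330 * 9.81 = 3237.3 m/s
MR = exp(4180 / 3237.3) = 3.637

3.637


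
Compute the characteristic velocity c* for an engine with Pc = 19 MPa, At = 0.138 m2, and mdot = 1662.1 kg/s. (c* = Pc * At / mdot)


c* = 19e6 * 0.138 / 1662.1 = 1578 m/s

1578 m/s


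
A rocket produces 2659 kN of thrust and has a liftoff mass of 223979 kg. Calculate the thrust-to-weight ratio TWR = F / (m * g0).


TWR = 2659000 / (223979 * 9.81) = 1.21

1.21


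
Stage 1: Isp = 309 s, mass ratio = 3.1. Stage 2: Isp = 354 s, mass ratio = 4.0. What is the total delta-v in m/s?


dV1 = 309 * 9.81 * ln(3.1) = 3429.6 m/s
dV2 = 354 * 9.81 * ln(4.0) = 4814.2 m/s
Total dV = 3429.6 + 4814.2 = 8243.8 m/s ~ 8244 m/s

8244 m/s


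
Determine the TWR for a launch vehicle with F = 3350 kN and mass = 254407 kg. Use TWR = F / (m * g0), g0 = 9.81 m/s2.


TWR = 3350000 / (254407 * 9.81) = 1.34

1.34


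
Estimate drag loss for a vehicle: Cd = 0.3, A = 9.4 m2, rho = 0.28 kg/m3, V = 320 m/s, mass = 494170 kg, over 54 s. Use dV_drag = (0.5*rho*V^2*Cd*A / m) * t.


D = 0.5 * 0.28 * 320^2 * 0.3 * 9.4 = 40427.52 N
a = 40427.52 / 494170 = 0.0818 m/s2
dV = 0.0818 * 54 = 4.4 m/s

4.4 m/s


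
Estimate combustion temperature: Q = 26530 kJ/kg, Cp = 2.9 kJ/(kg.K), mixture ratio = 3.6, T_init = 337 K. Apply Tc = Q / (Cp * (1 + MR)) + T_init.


Tc = 26530 / (2.9 * (1 + 3.6)) + 337 = 2326 K

2326 K


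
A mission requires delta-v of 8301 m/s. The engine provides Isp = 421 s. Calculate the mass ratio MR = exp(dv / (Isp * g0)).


Ve = 421 * 9.81 = 4130.01 m/s
MR = exp(8301 / 4130.01) = 7.463

7.463


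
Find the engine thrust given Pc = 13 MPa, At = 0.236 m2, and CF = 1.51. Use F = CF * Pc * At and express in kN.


F = 1.51 * 13e6 * 0.236 = 4.6327e+06 N = 4632.7 kN

4632.7 kN


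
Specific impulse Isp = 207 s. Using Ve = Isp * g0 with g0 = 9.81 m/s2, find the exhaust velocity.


Ve = Isp * g0 = 207 * 9.81 = 2030.7 m/s

2030.7 m/s


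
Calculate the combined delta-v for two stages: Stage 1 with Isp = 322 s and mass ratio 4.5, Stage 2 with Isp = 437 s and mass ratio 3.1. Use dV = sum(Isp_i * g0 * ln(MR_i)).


dV1 = 322 * 9.81 * ln(4.5) = 4751.1 m/s
dV2 = 437 * 9.81 * ln(3.1) = 4850.3 m/s
Total dV = 4751.1 + 4850.3 = 9601.4 m/s ~ 9601 m/s

9601 m/s


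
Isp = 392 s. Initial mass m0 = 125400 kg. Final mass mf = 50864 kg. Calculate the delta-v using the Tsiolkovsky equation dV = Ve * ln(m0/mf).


Ve = 392 * 9.81 = 3845.52 m/s
dV = 3845.52 * ln(125400/50864) = 3470 m/s

3470 m/s


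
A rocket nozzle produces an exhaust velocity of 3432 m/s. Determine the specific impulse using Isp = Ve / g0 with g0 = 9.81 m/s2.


Isp = Ve / g0 = 3432 / 9.81 = 349.8 s

349.8 s


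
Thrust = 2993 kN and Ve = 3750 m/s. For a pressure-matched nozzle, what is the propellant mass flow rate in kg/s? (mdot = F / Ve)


mdot = F / Ve = 2993000 / 3750 = 798.1 kg/s

798.1 kg/s


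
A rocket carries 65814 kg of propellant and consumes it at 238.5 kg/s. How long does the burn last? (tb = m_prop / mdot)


tb = 65814 / 238.5 = 275.9 s

275.9 s


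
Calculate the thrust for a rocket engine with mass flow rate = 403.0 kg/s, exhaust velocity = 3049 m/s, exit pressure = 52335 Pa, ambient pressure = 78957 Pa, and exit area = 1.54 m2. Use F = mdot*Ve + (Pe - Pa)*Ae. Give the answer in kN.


F = 403.0 * 3049 + (52335 - 78957) * 1.54 = 1.1877e+06 N = 1187.7 kN

1187.7 kN


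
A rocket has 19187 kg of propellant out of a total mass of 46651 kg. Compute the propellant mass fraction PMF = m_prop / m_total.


PMF = 19187 / 46651 = 0.411

0.411


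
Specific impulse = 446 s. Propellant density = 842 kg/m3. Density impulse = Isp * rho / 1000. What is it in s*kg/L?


rho*Isp = 446 * 842 / 1000 = 376 s*kg/L

376 s*kg/L


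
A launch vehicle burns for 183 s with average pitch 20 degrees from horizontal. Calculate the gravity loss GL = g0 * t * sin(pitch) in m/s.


GL = 9.81 * 183 * sin(20 deg) = 614 m/s

614 m/s


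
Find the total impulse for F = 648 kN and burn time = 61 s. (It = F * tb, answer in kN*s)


It = 648 * 61 = 39528 kN*s

39528 kN*s


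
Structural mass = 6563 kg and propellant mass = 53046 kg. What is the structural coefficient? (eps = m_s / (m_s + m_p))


eps = 6563 / (6563 + 53046) = 0.1101

0.1101


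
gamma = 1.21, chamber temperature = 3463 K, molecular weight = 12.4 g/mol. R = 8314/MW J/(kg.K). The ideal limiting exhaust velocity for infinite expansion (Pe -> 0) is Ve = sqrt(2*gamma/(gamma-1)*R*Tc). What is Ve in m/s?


R = 8314 / 12.4 = 670.48 J/(kg.K)
Ve = sqrt(2 * 1.21 / (1.21 - 1) * 670.48 * 3463) = 5173 m/s

5173 m/s


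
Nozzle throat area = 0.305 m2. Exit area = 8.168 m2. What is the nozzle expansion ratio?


AR = 8.168 / 0.305 = 26.8

26.8


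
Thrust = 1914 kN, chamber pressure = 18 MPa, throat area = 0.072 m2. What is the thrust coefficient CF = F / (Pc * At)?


CF = 1914000 / (18e6 * 0.072) = 1.48

1.48


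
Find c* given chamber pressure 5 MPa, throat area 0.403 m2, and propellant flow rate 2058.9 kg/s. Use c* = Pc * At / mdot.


c* = 5e6 * 0.403 / 2058.9 = 979 m/s

979 m/s


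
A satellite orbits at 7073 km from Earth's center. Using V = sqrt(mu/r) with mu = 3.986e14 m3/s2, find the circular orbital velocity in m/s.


V = sqrt(3.986e14 / 7073000) = 7507 m/s

7507 m/s


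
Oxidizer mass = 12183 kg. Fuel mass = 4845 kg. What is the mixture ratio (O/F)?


MR = 12183 / 4845 = 2.51

2.51


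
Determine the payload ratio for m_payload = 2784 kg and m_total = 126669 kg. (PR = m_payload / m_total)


PR = 2784 / 126669 = 0.022

0.022


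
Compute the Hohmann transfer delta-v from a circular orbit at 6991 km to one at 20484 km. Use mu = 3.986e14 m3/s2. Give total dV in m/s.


V1 = sqrt(mu/r1) = 7550.9 m/s
dV1 = V1*(sqrt(2*r2/(r1+r2)) - 1) = 1669.55 m/s
V2 = sqrt(mu/r2) = 4411.25 m/s
dV2 = V2*(1 - sqrt(2*r1/(r1+r2))) = 1264.39 m/s
Total dV = 2934 m/s

2934 m/s


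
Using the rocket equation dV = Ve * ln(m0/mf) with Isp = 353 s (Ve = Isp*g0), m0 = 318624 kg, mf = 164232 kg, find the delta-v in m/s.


Ve = 353 * 9.81 = 3462.93 m/s
dV = 3462.93 * ln(318624/164232) = 2295 m/s

2295 m/s


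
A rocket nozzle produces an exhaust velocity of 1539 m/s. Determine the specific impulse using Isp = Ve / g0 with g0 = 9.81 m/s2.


Isp = Ve / g0 = 1539 / 9.81 = 156.9 s

156.9 s


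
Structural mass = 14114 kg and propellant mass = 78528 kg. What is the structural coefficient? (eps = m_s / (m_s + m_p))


eps = 14114 / (14114 + 78528) = 0.1523

0.1523


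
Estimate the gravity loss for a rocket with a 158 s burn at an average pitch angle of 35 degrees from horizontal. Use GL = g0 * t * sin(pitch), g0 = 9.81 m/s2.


GL = 9.81 * 158 * sin(35 deg) = 889 m/s

889 m/s


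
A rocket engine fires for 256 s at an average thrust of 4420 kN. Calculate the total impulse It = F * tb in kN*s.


It = 4420 * 256 = 1131520 kN*s

1131520 kN*s


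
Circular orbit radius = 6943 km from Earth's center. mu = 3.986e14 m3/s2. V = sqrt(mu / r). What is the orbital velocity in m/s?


V = sqrt(3.986e14 / 6943000) = 7577 m/s

7577 m/s


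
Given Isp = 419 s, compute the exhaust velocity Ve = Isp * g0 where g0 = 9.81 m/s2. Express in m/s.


Ve = Isp * g0 = 419 * 9.81 = 4110.4 m/s

4110.4 m/s


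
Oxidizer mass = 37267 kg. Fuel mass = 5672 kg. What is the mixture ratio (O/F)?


MR = 37267 / 5672 = 6.57

6.57


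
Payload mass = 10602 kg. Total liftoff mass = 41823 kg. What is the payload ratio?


PR = 10602 / 41823 = 0.2535

0.2535


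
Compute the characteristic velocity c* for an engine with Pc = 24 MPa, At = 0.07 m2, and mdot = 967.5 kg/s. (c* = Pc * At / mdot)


c* = 24e6 * 0.07 / 967.5 = 1736 m/s

1736 m/s


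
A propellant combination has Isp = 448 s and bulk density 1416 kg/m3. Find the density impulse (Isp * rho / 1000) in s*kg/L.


rho*Isp = 448 * 1416 / 1000 = 634 s*kg/L

634 s*kg/L


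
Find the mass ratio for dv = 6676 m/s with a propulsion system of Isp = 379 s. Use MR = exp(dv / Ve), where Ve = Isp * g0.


Ve = 379 * 9.81 = 3717.99 m/s
MR = exp(6676 / 3717.99) = 6.023

6.023


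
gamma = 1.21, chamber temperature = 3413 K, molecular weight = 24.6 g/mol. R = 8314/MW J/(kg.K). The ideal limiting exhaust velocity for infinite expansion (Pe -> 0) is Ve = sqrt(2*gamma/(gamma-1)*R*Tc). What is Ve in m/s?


R = 8314 / 24.6 = 337.97 J/(kg.K)
Ve = sqrt(2 * 1.21 / (1.21 - 1) * 337.97 * 3413) = 3646 m/s

3646 m/s


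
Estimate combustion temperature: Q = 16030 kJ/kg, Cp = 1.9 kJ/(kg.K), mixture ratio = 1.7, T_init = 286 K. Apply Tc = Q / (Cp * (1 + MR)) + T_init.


Tc = 16030 / (1.9 * (1 + 1.7)) + 286 = 3411 K

3411 K


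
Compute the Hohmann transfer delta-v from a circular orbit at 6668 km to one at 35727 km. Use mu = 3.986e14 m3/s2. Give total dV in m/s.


V1 = sqrt(mu/r1) = 7731.63 m/s
dV1 = V1*(sqrt(2*r2/(r1+r2)) - 1) = 2305.9 m/s
V2 = sqrt(mu/r2) = 3340.18 m/s
dV2 = V2*(1 - sqrt(2*r1/(r1+r2))) = 1466.8 m/s
Total dV = 3773 m/s

3773 m/s


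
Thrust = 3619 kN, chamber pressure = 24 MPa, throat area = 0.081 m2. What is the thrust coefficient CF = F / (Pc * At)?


CF = 3619000 / (24e6 * 0.081) = 1.86

1.86


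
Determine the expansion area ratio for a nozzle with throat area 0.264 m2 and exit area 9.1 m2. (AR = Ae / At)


AR = 9.1 / 0.264 = 34.5

34.5
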